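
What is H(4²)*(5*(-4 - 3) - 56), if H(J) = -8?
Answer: 728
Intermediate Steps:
H(4²)*(5*(-4 - 3) - 56) = -8*(5*(-4 - 3) - 56) = -8*(5*(-7) - 56) = -8*(-35 - 56) = -8*(-91) = 728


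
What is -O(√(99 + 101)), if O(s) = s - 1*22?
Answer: 22 - 10*√2 ≈ 7.8579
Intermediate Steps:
O(s) = -22 + s (O(s) = s - 22 = -22 + s)
-O(√(99 + 101)) = -(-22 + √(99 + 101)) = -(-22 + √200) = -(-22 + 10*√2) = 22 - 10*√2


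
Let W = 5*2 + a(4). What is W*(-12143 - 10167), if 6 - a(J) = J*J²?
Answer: 1070880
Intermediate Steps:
a(J) = 6 - J³ (a(J) = 6 - J*J² = 6 - J³)
W = -48 (W = 5*2 + (6 - 1*4³) = 10 + (6 - 1*64) = 10 + (6 - 64) = 10 - 58 = -48)
W*(-12143 - 10167) = -48*(-12143 - 10167) = -48*(-22310) = 1070880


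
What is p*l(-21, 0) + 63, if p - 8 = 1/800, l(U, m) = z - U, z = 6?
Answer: 223227/800 ≈ 279.03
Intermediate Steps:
l(U, m) = 6 - U
p = 6401/800 (p = 8 + 1/800 = 6401/800 ≈ 8.0013)
p*l(-21, 0) + 63 = 6401*(6 - 1*(-21))/800 + 63 = 6401*(6 + 21)/800 + 63 = (6401/800)*27 + 63 = 172827/800 + 63 = 223227/800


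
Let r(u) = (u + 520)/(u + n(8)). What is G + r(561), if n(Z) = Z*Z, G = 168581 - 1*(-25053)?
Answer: 121022331/625 ≈ 1.9364e+5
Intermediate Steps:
G = 193634 (G = 168581 + 25053 = 193634)
n(Z) = Z²
r(u) = (520 + u)/(64 + u) (r(u) = (u + 520)/(u + 8²) = (520 + u)/(u + 64) = (520 + u)/(64 + u))
G + r(561) = 193634 + (520 + 561)/(64 + 561) = 193634 + 1081/625 = 121022331/625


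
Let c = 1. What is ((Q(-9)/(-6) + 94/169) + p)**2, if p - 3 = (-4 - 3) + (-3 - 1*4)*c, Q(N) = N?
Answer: 9138529/114244 ≈ 79.991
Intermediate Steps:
p = -11 (p = 3 + ((-4 - 3) + (-3 - 1*4)*1) = 3 + (-7 + (-3 - 4)*1) = 3 + (-7 - 7*1) = 3 + (-7 - 7) = 3 - 14 = -11)
((Q(-9)/(-6) + 94/169) + p)**2 = ((-9/(-6) + 94/169) - 11)**2 = ((-9*(-1/6) + 94*(1/169)) - 11)**2 = ((3/2 + 94/169) - 11)**2 = (695/338 - 11)**2 = (-3023/338)**2 = 9138529/114244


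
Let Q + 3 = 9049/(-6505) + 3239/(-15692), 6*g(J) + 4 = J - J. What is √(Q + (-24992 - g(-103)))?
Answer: I*√586007309236455869205/153114690 ≈ 158.1*I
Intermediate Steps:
g(J) = -⅔ (g(J) = -⅔ + (J - J)/6 = -⅔ + (⅙)*0 = -⅔ + 0 = -⅔)
Q = -469295983/102076460 (Q = -3 + (9049/(-6505) + 3239/(-15692)) = -3 + (9049*(-1/6505) + 3239*(-1/15692)) = -3 + (-9049/6505 - 3239/15692) = -3 - 163066603/102076460 = -469295983/102076460 ≈ -4.5975)
√(Q + (-24992 - g(-103))) = √(-469295983/102076460 + (-24992 - 1*(-⅔))) = √(-469295983/102076460 + (-24992 + ⅔)) = √(-469295983/102076460 - 74974/3) = √(-7654488399989/306229380) = I*√586007309236455869205/153114690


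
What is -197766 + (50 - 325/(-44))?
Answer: -8699179/44 ≈ -1.9771e+5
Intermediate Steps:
-197766 + (50 - 325/(-44)) = -197766 + (50 - 325*(-1/44)) = -197766 + (50 + 325/44) = -197766 + 2525/44 = -8699179/44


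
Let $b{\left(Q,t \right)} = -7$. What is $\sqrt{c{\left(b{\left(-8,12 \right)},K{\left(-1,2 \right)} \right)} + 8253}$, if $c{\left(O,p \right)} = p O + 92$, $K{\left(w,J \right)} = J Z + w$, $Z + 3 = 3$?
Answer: $12 \sqrt{58} \approx 91.389$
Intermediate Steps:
$Z = 0$ ($Z = -3 + 3 = 0$)
$K{\left(w,J \right)} = w$ ($K{\left(w,J \right)} = J 0 + w = 0 + w = w$)
$c{\left(O,p \right)} = 92 + O p$ ($c{\left(O,p \right)} = O p + 92 = 92 + O p$)
$\sqrt{c{\left(b{\left(-8,12 \right)},K{\left(-1,2 \right)} \right)} + 8253} = \sqrt{\left(92 - -7\right) + 8253} = \sqrt{\left(92 + 7\right) + 8253} = \sqrt{99 + 8253} = \sqrt{8352} = 12 \sqrt{58}$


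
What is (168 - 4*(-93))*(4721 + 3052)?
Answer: 4197420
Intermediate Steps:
(168 - 4*(-93))*(4721 + 3052) = (168 + 372)*7773 = 540*7773 = 4197420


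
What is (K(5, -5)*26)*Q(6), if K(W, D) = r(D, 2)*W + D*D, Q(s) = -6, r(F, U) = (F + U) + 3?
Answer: -3900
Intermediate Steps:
r(F, U) = 3 + F + U
K(W, D) = D² + W*(5 + D) (K(W, D) = (3 + D + 2)*W + D*D = (5 + D)*W + D² = W*(5 + D) + D² = D² + W*(5 + D))
(K(5, -5)*26)*Q(6) = (((-5)² + 5*(5 - 5))*26)*(-6) = ((25 + 5*0)*26)*(-6) = ((25 + 0)*26)*(-6) = (25*26)*(-6) = 650*(-6) = -3900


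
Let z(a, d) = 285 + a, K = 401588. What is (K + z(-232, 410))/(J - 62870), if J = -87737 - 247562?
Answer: -401641/398169 ≈ -1.0087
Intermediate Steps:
J = -335299
(K + z(-232, 410))/(J - 62870) = (401588 + (285 - 232))/(-335299 - 62870) = (401588 + 53)/(-398169) = 401641*(-1/398169) = -401641/398169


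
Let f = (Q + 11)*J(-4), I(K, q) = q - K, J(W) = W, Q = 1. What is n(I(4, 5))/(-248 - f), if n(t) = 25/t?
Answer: -1/8 ≈ -0.12500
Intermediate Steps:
f = -48 (f = (1 + 11)*(-4) = 12*(-4) = -48)
n(I(4, 5))/(-248 - f) = (25/(5 - 1*4))/(-248 - 1*(-48)) = (25/(5 - 4))/(-248 + 48) = (25/1)/(-200) = (25*1)*(-1/200) = 25*(-1/200) = -1/8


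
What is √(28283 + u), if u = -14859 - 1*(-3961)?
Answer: √17385 ≈ 131.85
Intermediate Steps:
u = -10898 (u = -14859 + 3961 = -10898)
√(28283 + u) = √(28283 - 10898) = √17385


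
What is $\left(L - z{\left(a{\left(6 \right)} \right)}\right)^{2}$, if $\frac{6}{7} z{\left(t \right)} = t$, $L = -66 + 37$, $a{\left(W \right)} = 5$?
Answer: $\frac{43681}{36} \approx 1213.4$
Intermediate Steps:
$L = -29$
$z{\left(t \right)} = \frac{7 t}{6}$
$\left(L - z{\left(a{\left(6 \right)} \right)}\right)^{2} = \left(-29 - \frac{7}{6} \cdot 5\right)^{2} = \left(-29 - \frac{35}{6}\right)^{2} = \left(- \frac{209}{6}\right)^{2} = \frac{43681}{36}$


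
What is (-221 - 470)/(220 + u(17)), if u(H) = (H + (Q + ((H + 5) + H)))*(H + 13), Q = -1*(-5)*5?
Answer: -691/2650 ≈ -0.26075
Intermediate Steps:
Q = 25 (Q = 5*5 = 25)
u(H) = (13 + H)*(30 + 3*H) (u(H) = (H + (25 + ((H + 5) + H)))*(H + 13) = (H + (25 + ((5 + H) + H)))*(13 + H) = (H + (25 + (5 + 2*H)))*(13 + H) = (H + (30 + 2*H))*(13 + H) = (30 + 3*H)*(13 + H) = (13 + H)*(30 + 3*H))
(-221 - 470)/(220 + u(17)) = (-221 - 470)/(220 + (390 + 3*17² + 69*17)) = -691/(220 + (390 + 3*289 + 1173)) = -691/(220 + (390 + 867 + 1173)) = -691/(220 + 2430) = -691/2650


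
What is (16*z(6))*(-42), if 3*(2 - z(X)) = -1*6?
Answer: -2688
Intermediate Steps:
z(X) = 4 (z(X) = 2 - (-1)*6/3 = 2 - ⅓*(-6) = 2 + 2 = 4)
(16*z(6))*(-42) = (16*4)*(-42) = 64*(-42) = -2688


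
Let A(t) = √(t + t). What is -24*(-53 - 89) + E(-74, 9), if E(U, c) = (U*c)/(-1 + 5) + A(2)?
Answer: 6487/2 ≈ 3243.5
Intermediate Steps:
A(t) = √2*√t (A(t) = √(2*t) = √2*√t)
E(U, c) = 2 + U*c/4 (E(U, c) = (U*c)/(-1 + 5) + √2*√2 = (U*c)/4 + 2 = (U*c)*(¼) + 2 = U*c/4 + 2 = 2 + U*c/4)
-24*(-53 - 89) + E(-74, 9) = -24*(-53 - 89) + (2 + (¼)*(-74)*9) = -24*(-142) + (2 - 333/2) = 3408 - 329/2 = 6487/2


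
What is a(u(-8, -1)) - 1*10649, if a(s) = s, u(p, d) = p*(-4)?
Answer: -10617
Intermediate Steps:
u(p, d) = -4*p
a(u(-8, -1)) - 1*10649 = -4*(-8) - 1*10649 = 32 - 10649 = -10617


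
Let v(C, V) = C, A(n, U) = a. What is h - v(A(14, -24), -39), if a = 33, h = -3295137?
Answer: -3295170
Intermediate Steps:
A(n, U) = 33
h - v(A(14, -24), -39) = -3295137 - 1*33 = -3295137 - 33 = -3295170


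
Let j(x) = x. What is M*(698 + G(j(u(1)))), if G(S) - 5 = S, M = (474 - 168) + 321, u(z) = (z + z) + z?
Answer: 442662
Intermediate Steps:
u(z) = 3*z (u(z) = 2*z + z = 3*z)
M = 627 (M = 306 + 321 = 627)
G(S) = 5 + S
M*(698 + G(j(u(1)))) = 627*(698 + (5 + 3*1)) = 627*(698 + (5 + 3)) = 627*(698 + 8) = 627*706 = 442662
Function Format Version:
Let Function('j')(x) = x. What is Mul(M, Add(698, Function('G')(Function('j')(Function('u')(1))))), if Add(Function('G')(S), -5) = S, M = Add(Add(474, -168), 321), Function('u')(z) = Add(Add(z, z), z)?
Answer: 442662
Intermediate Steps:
Function('u')(z) = Mul(3, z) (Function('u')(z) = Add(Mul(2, z), z) = Mul(3, z))
M = 627 (M = Add(306, 321) = 627)
Function('G')(S) = Add(5, S)
Mul(M, Add(698, Function('G')(Function('j')(Function('u')(1))))) = Mul(627, Add(698, Add(5, Mul(3, 1)))) = Mul(627, Add(698, Add(5, 3))) = Mul(627, Add(698, 8)) = Mul(627, 706) = 442662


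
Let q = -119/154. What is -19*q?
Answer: 323/22 ≈ 14.682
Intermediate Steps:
q = -17/22 (q = -119*1/154 = -17/22 ≈ -0.77273)
-19*q = -19*(-17/22) = 323/22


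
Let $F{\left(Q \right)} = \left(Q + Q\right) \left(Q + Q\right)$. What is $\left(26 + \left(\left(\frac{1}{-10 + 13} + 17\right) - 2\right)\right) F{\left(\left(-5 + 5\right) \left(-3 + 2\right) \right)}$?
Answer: $0$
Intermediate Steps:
$F{\left(Q \right)} = 4 Q^{2}$ ($F{\left(Q \right)} = 2 Q 2 Q = 4 Q^{2}$)
$\left(26 + \left(\left(\frac{1}{-10 + 13} + 17\right) - 2\right)\right) F{\left(\left(-5 + 5\right) \left(-3 + 2\right) \right)} = \left(26 + \left(\left(\frac{1}{-10 + 13} + 17\right) - 2\right)\right) 4 \left(\left(-5 + 5\right) \left(-3 + 2\right)\right)^{2} = \left(26 + \left(\left(\frac{1}{3} + 17\right) - 2\right)\right) 4 \left(0 \left(-1\right)\right)^{2} = \left(26 + \left(\left(\frac{1}{3} + 17\right) - 2\right)\right) 4 \cdot 0^{2} = \left(26 + \left(\frac{52}{3} - 2\right)\right) 4 \cdot 0 = \left(26 + \frac{46}{3}\right) 0 = \frac{124}{3} \cdot 0 = 0$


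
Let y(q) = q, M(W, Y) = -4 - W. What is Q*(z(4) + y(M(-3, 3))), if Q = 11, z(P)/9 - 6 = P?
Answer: 979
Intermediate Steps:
z(P) = 54 + 9*P
Q*(z(4) + y(M(-3, 3))) = 11*((54 + 9*4) + (-4 - 1*(-3))) = 11*((54 + 36) + (-4 + 3)) = 11*(90 - 1) = 11*89 = 979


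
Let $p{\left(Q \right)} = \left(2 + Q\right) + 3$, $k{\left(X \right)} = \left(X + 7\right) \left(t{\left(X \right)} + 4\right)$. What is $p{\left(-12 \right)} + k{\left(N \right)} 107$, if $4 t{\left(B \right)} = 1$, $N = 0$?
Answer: $\frac{12705}{4} \approx 3176.3$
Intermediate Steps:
$t{\left(B \right)} = \frac{1}{4}$ ($t{\left(B \right)} = \frac{1}{4} \cdot 1 = \frac{1}{4}$)
$k{\left(X \right)} = \frac{119}{4} + \frac{17 X}{4}$ ($k{\left(X \right)} = \left(X + 7\right) \left(\frac{1}{4} + 4\right) = \left(7 + X\right) \frac{17}{4} = \frac{119}{4} + \frac{17 X}{4}$)
$p{\left(Q \right)} = 5 + Q$
$p{\left(-12 \right)} + k{\left(N \right)} 107 = \left(5 - 12\right) + \left(\frac{119}{4} + \frac{17}{4} \cdot 0\right) 107 = -7 + \left(\frac{119}{4} + 0\right) 107 = -7 + \frac{119}{4} \cdot 107 = -7 + \frac{12733}{4} = \frac{12705}{4}$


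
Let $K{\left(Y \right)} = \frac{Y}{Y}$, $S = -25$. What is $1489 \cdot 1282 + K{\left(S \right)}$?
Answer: $1908899$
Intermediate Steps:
$K{\left(Y \right)} = 1$
$1489 \cdot 1282 + K{\left(S \right)} = 1489 \cdot 1282 + 1 = 1908898 + 1 = 1908899$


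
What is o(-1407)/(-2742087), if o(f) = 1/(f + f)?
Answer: 1/7716232818 ≈ 1.2960e-10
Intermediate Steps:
o(f) = 1/(2*f)
o(-1407)/(-2742087) = ((½)/(-1407))/(-2742087) = ((½)*(-1/1407))*(-1/2742087) = -1/2814*(-1/2742087) = 1/7716232818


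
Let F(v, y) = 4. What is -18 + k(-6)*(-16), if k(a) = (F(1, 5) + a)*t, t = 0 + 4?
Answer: 110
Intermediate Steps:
t = 4
k(a) = 16 + 4*a (k(a) = (4 + a)*4 = 16 + 4*a)
-18 + k(-6)*(-16) = -18 + (16 + 4*(-6))*(-16) = -18 + (16 - 24)*(-16) = -18 - 8*(-16) = -18 + 128 = 110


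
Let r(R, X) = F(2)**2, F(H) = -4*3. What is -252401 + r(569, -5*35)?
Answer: -252257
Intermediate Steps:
F(H) = -12
r(R, X) = 144 (r(R, X) = (-12)**2 = 144)
-252401 + r(569, -5*35) = -252401 + 144 = -252257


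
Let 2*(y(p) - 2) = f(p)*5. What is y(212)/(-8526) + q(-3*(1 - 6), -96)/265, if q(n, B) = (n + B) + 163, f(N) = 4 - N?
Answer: 59743/161385 ≈ 0.37019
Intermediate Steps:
y(p) = 12 - 5*p/2 (y(p) = 2 + ((4 - p)*5)/2 = 2 + (20 - 5*p)/2 = 2 + (10 - 5*p/2) = 12 - 5*p/2)
q(n, B) = 163 + B + n (q(n, B) = (B + n) + 163 = 163 + B + n)
y(212)/(-8526) + q(-3*(1 - 6), -96)/265 = (12 - 5/2*212)/(-8526) + (163 - 96 - 3*(1 - 6))/265 = (12 - 530)*(-1/8526) + (163 - 96 - 3*(-5))*(1/265) = -518*(-1/8526) + (163 - 96 + 15)*(1/265) = 37/609 + 82*(1/265) = 37/609 + 82/265 = 59743/161385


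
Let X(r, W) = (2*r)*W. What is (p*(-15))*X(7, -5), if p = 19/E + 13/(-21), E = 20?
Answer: 695/2 ≈ 347.50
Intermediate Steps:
p = 139/420 (p = 19/20 + 13/(-21) = 19*(1/20) + 13*(-1/21) = 19/20 - 13/21 = 139/420 ≈ 0.33095)
X(r, W) = 2*W*r
(p*(-15))*X(7, -5) = ((139/420)*(-15))*(2*(-5)*7) = -139/28*(-70) = 695/2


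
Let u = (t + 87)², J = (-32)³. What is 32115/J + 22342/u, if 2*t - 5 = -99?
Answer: 10636229/819200 ≈ 12.984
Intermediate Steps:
t = -47 (t = 5/2 + (½)*(-99) = 5/2 - 99/2 = -47)
J = -32768
u = 1600 (u = (-47 + 87)² = 40² = 1600)
32115/J + 22342/u = 32115/(-32768) + 22342/1600 = 32115*(-1/32768) + 22342*(1/1600) = -32115/32768 + 11171/800 = 10636229/819200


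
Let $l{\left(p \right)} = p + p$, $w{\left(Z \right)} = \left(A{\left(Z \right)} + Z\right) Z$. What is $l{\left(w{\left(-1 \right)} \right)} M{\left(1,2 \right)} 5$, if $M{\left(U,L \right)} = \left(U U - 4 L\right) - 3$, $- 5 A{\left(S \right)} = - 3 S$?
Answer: $-160$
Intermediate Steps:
$A{\left(S \right)} = \frac{3 S}{5}$ ($A{\left(S \right)} = - \frac{\left(-3\right) S}{5} = \frac{3 S}{5}$)
$w{\left(Z \right)} = \frac{8 Z^{2}}{5}$ ($w{\left(Z \right)} = \left(\frac{3 Z}{5} + Z\right) Z = \frac{8 Z}{5} Z = \frac{8 Z^{2}}{5}$)
$l{\left(p \right)} = 2 p$
$M{\left(U,L \right)} = -3 + U^{2} - 4 L$ ($M{\left(U,L \right)} = \left(U^{2} - 4 L\right) - 3 = -3 + U^{2} - 4 L$)
$l{\left(w{\left(-1 \right)} \right)} M{\left(1,2 \right)} 5 = 2 \frac{8 \left(-1\right)^{2}}{5} \left(-3 + 1^{2} - 8\right) 5 = 2 \cdot \frac{8}{5} \cdot 1 \left(-3 + 1 - 8\right) 5 = 2 \cdot \frac{8}{5} \left(-10\right) 5 = \frac{16}{5} \left(-10\right) 5 = \left(-32\right) 5 = -160$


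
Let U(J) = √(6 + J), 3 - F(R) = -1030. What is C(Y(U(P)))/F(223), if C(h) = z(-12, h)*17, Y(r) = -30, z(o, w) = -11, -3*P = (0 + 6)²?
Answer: -187/1033 ≈ -0.18103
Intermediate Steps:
F(R) = 1033 (F(R) = 3 - 1*(-1030) = 3 + 1030 = 1033)
P = -12 (P = -(0 + 6)²/3 = -⅓*6² = -⅓*36 = -12)
C(h) = -187 (C(h) = -11*17 = -187)
C(Y(U(P)))/F(223) = -187/1033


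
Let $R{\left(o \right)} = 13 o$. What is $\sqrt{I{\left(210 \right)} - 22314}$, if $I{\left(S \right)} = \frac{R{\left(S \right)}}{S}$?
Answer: $i \sqrt{22301} \approx 149.34 i$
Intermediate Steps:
$I{\left(S \right)} = 13$ ($I{\left(S \right)} = \frac{13 S}{S} = 13$)
$\sqrt{I{\left(210 \right)} - 22314} = \sqrt{13 - 22314} = \sqrt{-22301} = i \sqrt{22301}$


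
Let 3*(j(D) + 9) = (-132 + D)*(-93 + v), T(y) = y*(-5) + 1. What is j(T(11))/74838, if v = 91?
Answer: 115/74838 ≈ 0.0015367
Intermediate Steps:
T(y) = 1 - 5*y (T(y) = -5*y + 1 = 1 - 5*y)
j(D) = 79 - 2*D/3 (j(D) = -9 + ((-132 + D)*(-93 + 91))/3 = -9 + ((-132 + D)*(-2))/3 = -9 + (264 - 2*D)/3 = -9 + (88 - 2*D/3) = 79 - 2*D/3)
j(T(11))/74838 = (79 - 2*(1 - 5*11)/3)/74838 = (79 - 2*(1 - 55)/3)*(1/74838) = (79 - ⅔*(-54))*(1/74838) = (79 + 36)*(1/74838) = 115*(1/74838) = 115/74838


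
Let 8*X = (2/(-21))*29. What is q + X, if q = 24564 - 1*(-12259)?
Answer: 3093103/84 ≈ 36823.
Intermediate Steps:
q = 36823 (q = 24564 + 12259 = 36823)
X = -29/84 (X = ((2/(-21))*29)/8 = ((2*(-1/21))*29)/8 = (-2/21*29)/8 = (1/8)*(-58/21) = -29/84 ≈ -0.34524)
q + X = 36823 - 29/84 = 3093103/84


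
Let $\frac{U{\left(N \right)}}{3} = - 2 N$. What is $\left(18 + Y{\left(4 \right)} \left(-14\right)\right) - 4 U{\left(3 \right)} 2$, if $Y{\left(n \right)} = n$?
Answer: $-5472$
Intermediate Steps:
$U{\left(N \right)} = - 6 N$ ($U{\left(N \right)} = 3 \left(- 2 N\right) = - 6 N$)
$\left(18 + Y{\left(4 \right)} \left(-14\right)\right) - 4 U{\left(3 \right)} 2 = \left(18 + 4 \left(-14\right)\right) - 4 \left(\left(-6\right) 3\right) 2 = \left(18 - 56\right) \left(-4\right) \left(-18\right) 2 = - 38 \cdot 72 \cdot 2 = \left(-38\right) 144 = -5472$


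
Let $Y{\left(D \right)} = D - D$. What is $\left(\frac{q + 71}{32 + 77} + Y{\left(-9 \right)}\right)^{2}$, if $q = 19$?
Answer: $\frac{8100}{11881} \approx 0.68176$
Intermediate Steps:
$Y{\left(D \right)} = 0$
$\left(\frac{q + 71}{32 + 77} + Y{\left(-9 \right)}\right)^{2} = \left(\frac{19 + 71}{32 + 77} + 0\right)^{2} = \left(\frac{90}{109} + 0\right)^{2} = \left(\frac{90}{109}\right)^{2} = \frac{8100}{11881}$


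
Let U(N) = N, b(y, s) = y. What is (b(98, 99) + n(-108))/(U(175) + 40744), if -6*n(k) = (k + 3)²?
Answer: -3479/81838 ≈ -0.042511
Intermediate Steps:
n(k) = -(3 + k)²/6 (n(k) = -(k + 3)²/6 = -(3 + k)²/6)
(b(98, 99) + n(-108))/(U(175) + 40744) = (98 - (3 - 108)²/6)/(175 + 40744) = (98 - ⅙*(-105)²)/40919 = (98 - ⅙*11025)*(1/40919) = (98 - 3675/2)*(1/40919) = -3479/2*1/40919 = -3479/81838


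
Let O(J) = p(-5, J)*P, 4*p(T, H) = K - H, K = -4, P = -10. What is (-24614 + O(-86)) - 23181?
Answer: -48000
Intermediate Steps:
p(T, H) = -1 - H/4 (p(T, H) = (-4 - H)/4 = -1 - H/4)
O(J) = 10 + 5*J/2 (O(J) = (-1 - J/4)*(-10) = 10 + 5*J/2)
(-24614 + O(-86)) - 23181 = (-24614 + (10 + (5/2)*(-86))) - 23181 = (-24614 + (10 - 215)) - 23181 = (-24614 - 205) - 23181 = -24819 - 23181 = -48000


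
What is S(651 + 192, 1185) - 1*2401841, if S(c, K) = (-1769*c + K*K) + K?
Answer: -2487698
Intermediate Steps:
S(c, K) = K + K² - 1769*c (S(c, K) = (-1769*c + K²) + K = (K² - 1769*c) + K = K + K² - 1769*c)
S(651 + 192, 1185) - 1*2401841 = (1185 + 1185² - 1769*(651 + 192)) - 1*2401841 = (1185 + 1404225 - 1769*843) - 2401841 = (1185 + 1404225 - 1491267) - 2401841 = -85857 - 2401841 = -2487698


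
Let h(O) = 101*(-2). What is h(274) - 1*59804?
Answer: -60006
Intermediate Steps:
h(O) = -202
h(274) - 1*59804 = -202 - 1*59804 = -202 - 59804 = -60006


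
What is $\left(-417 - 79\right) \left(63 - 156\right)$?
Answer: $46128$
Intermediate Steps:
$\left(-417 - 79\right) \left(63 - 156\right) = \left(-496\right) \left(-93\right) = 46128$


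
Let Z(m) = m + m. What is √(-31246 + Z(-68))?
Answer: I*√31382 ≈ 177.15*I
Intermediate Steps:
Z(m) = 2*m
√(-31246 + Z(-68)) = √(-31246 + 2*(-68)) = √(-31246 - 136) = √(-31382) = I*√31382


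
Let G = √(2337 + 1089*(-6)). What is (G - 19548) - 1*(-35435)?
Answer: 15887 + I*√4197 ≈ 15887.0 + 64.784*I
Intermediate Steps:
G = I*√4197 (G = √(2337 - 6534) = √(-4197) = I*√4197 ≈ 64.784*I)
(G - 19548) - 1*(-35435) = (I*√4197 - 19548) - 1*(-35435) = (-19548 + I*√4197) + 35435 = 15887 + I*√4197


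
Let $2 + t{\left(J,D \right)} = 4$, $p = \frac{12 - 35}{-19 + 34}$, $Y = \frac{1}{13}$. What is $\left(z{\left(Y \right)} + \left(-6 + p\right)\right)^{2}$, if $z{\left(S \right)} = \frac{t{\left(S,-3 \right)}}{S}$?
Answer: $\frac{76729}{225} \approx 341.02$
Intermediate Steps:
$Y = \frac{1}{13} \approx 0.076923$
$p = - \frac{23}{15} \approx -1.5333$
$t{\left(J,D \right)} = 2$ ($t{\left(J,D \right)} = -2 + 4 = 2$)
$z{\left(S \right)} = \frac{2}{S}$
$\left(z{\left(Y \right)} + \left(-6 + p\right)\right)^{2} = \left(2 \frac{1}{\frac{1}{13}} - \frac{113}{15}\right)^{2} = \left(2 \cdot 13 - \frac{113}{15}\right)^{2} = \left(26 - \frac{113}{15}\right)^{2} = \left(\frac{277}{15}\right)^{2} = \frac{76729}{225}$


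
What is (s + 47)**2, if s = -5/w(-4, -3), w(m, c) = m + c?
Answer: 111556/49 ≈ 2276.7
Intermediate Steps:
w(m, c) = c + m
s = 5/7 (s = -5/(-3 - 4) = -5/(-7) = -5*(-1/7) = 5/7 ≈ 0.71429)
(s + 47)**2 = (5/7 + 47)**2 = (334/7)**2 = 111556/49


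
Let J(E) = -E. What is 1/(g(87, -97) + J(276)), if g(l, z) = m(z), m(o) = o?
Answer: -1/373 ≈ -0.0026810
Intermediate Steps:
g(l, z) = z
1/(g(87, -97) + J(276)) = 1/(-97 - 1*276) = 1/(-97 - 276) = 1/(-373) = -1/373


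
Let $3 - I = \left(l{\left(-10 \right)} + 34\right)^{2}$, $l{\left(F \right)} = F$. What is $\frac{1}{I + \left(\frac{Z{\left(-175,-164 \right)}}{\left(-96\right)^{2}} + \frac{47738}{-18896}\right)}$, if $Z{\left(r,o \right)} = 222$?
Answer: $- \frac{1814016}{1043970319} \approx -0.0017376$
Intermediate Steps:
$I = -573$ ($I = 3 - \left(-10 + 34\right)^{2} = 3 - 24^{2} = 3 - 576 = -573$)
$\frac{1}{I + \left(\frac{Z{\left(-175,-164 \right)}}{\left(-96\right)^{2}} + \frac{47738}{-18896}\right)} = \frac{1}{-573 + \left(\frac{222}{\left(-96\right)^{2}} + \frac{47738}{-18896}\right)} = \frac{1}{-573 + \left(\frac{222}{9216} + 47738 \left(- \frac{1}{18896}\right)\right)} = \frac{1}{-573 + \left(222 \cdot \frac{1}{9216} - \frac{23869}{9448}\right)} = \frac{1}{-573 + \left(\frac{37}{1536} - \frac{23869}{9448}\right)} = \frac{1}{-573 - \frac{4539151}{1814016}} = \frac{1}{- \frac{1043970319}{1814016}} = - \frac{1814016}{1043970319}$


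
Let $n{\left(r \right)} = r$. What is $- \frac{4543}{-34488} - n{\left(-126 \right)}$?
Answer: $\frac{4350031}{34488} \approx 126.13$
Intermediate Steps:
$- \frac{4543}{-34488} - n{\left(-126 \right)} = - \frac{4543}{-34488} - -126 = \left(-4543\right) \left(- \frac{1}{34488}\right) + 126 = \frac{4543}{34488} + 126 = \frac{4350031}{34488}$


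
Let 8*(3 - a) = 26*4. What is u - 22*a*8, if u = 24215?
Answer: 25975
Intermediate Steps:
a = -10 (a = 3 - 13*4/4 = 3 - ⅛*104 = 3 - 13 = -10)
u - 22*a*8 = 24215 - 22*(-10)*8 = 24215 + 220*8 = 24215 + 1760 = 25975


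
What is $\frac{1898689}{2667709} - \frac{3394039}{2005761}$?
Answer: $- \frac{5245992039322}{5350786671549} \approx -0.98042$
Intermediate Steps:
$\frac{1898689}{2667709} - \frac{3394039}{2005761} = - \frac{5245992039322}{5350786671549}$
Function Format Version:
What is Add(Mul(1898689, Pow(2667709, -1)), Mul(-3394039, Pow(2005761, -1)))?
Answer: Rational(-5245992039322, 5350786671549) ≈ -0.98042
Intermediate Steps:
Add(Mul(1898689, Pow(2667709, -1)), Mul(-3394039, Pow(2005761, -1))) = Add(Mul(1898689, Rational(1, 2667709)), Mul(-3394039, Rational(1, 2005761))) = Add(Rational(1898689, 2667709), Rational(-3394039, 2005761)) = Rational(-5245992039322, 5350786671549)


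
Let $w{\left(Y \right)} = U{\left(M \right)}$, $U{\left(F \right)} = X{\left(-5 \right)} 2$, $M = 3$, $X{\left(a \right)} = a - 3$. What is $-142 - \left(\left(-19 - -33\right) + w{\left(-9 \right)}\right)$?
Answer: $-140$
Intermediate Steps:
$X{\left(a \right)} = -3 + a$
$U{\left(F \right)} = -16$ ($U{\left(F \right)} = \left(-3 - 5\right) 2 = \left(-8\right) 2 = -16$)
$w{\left(Y \right)} = -16$
$-142 - \left(\left(-19 - -33\right) + w{\left(-9 \right)}\right) = -142 - \left(\left(-19 - -33\right) - 16\right) = -142 - \left(\left(-19 + 33\right) - 16\right) = -142 - \left(14 - 16\right) = -142 - -2 = -142 + 2 = -140$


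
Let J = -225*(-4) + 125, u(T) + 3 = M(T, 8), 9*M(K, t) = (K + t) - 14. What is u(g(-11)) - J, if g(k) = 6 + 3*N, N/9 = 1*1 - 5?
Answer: -1040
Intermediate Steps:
N = -36 (N = 9*(1*1 - 5) = 9*(1 - 5) = 9*(-4) = -36)
g(k) = -102 (g(k) = 6 + 3*(-36) = 6 - 108 = -102)
M(K, t) = -14/9 + K/9 + t/9 (M(K, t) = ((K + t) - 14)/9 = (-14 + K + t)/9 = -14/9 + K/9 + t/9)
u(T) = -11/3 + T/9 (u(T) = -3 + (-14/9 + T/9 + (⅑)*8) = -3 + (-14/9 + T/9 + 8/9) = -3 + (-⅔ + T/9) = -11/3 + T/9)
J = 1025 (J = 900 + 125 = 1025)
u(g(-11)) - J = (-11/3 + (⅑)*(-102)) - 1*1025 = (-11/3 - 34/3) - 1025 = -15 - 1025 = -1040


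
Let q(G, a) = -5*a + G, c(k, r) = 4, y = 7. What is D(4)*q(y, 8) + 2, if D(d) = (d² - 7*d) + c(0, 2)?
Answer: 266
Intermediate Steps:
q(G, a) = G - 5*a
D(d) = 4 + d² - 7*d (D(d) = (d² - 7*d) + 4 = 4 + d² - 7*d)
D(4)*q(y, 8) + 2 = (4 + 4² - 7*4)*(7 - 5*8) + 2 = (4 + 16 - 28)*(7 - 40) + 2 = -8*(-33) + 2 = 264 + 2 = 266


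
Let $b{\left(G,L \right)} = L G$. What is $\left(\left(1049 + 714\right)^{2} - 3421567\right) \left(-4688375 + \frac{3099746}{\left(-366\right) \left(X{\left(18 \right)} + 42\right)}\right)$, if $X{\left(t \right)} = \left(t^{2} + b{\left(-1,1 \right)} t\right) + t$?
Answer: $\frac{5467394047677053}{3721} \approx 1.4693 \cdot 10^{12}$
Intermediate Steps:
$b{\left(G,L \right)} = G L$
$X{\left(t \right)} = t^{2}$ ($X{\left(t \right)} = \left(t^{2} + \left(-1\right) 1 t\right) + t = \left(t^{2} - t\right) + t = t^{2}$)
$\left(\left(1049 + 714\right)^{2} - 3421567\right) \left(-4688375 + \frac{3099746}{\left(-366\right) \left(X{\left(18 \right)} + 42\right)}\right) = \left(\left(1049 + 714\right)^{2} - 3421567\right) \left(-4688375 + \frac{3099746}{\left(-366\right) \left(18^{2} + 42\right)}\right) = \left(1763^{2} - 3421567\right) \left(-4688375 + \frac{3099746}{\left(-366\right) \left(324 + 42\right)}\right) = \left(3108169 - 3421567\right) \left(-4688375 + \frac{3099746}{\left(-366\right) 366}\right) = - 313398 \left(-4688375 + \frac{3099746}{-133956}\right) = - 313398 \left(-4688375 + 3099746 \left(- \frac{1}{133956}\right)\right) = - 313398 \left(-4688375 - \frac{1549873}{66978}\right) = \left(-313398\right) \left(- \frac{314019530623}{66978}\right) = \frac{5467394047677053}{3721}$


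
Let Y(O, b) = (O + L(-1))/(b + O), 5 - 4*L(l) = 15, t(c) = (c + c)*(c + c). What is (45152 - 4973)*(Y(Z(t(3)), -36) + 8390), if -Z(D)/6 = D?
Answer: 56638956821/168 ≈ 3.3714e+8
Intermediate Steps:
t(c) = 4*c² (t(c) = (2*c)*(2*c) = 4*c²)
L(l) = -5/2 (L(l) = 5/4 - ¼*15 = 5/4 - 15/4 = -5/2)
Z(D) = -6*D
Y(O, b) = (-5/2 + O)/(O + b) (Y(O, b) = (O - 5/2)/(b + O) = (-5/2 + O)/(O + b))
(45152 - 4973)*(Y(Z(t(3)), -36) + 8390) = (45152 - 4973)*((-5/2 - 24*3²)/(-24*3² - 36) + 8390) = 40179*((-5/2 - 24*9)/(-24*9 - 36) + 8390) = 40179*((-5/2 - 6*36)/(-6*36 - 36) + 8390) = 40179*((-5/2 - 216)/(-216 - 36) + 8390) = 40179*(-437/2/(-252) + 8390) = 40179*(-1/252*(-437/2) + 8390) = 40179*(437/504 + 8390) = 40179*(4228997/504) = 56638956821/168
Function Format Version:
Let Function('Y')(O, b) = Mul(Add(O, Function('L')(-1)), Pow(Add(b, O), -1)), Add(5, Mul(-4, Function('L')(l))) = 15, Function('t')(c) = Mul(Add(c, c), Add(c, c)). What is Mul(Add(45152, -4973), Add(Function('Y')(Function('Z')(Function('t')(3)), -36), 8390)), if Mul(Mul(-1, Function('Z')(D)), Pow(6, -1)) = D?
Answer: Rational(56638956821, 168) ≈ 3.3714e+8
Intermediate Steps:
Function('t')(c) = Mul(4, Pow(c, 2)) (Function('t')(c) = Mul(Mul(2, c), Mul(2, c)) = Mul(4, Pow(c, 2)))
Function('L')(l) = Rational(-5, 2) (Function('L')(l) = Add(Rational(5, 4), Mul(Rational(-1, 4), 15)) = Add(Rational(5, 4), Rational(-15, 4)) = Rational(-5, 2))
Function('Z')(D) = Mul(-6, D)
Function('Y')(O, b) = Mul(Pow(Add(O, b), -1), Add(Rational(-5, 2), O)) (Function('Y')(O, b) = Mul(Add(O, Rational(-5, 2)), Pow(Add(b, O), -1)) = Mul(Add(Rational(-5, 2), O), Pow(Add(O, b), -1)) = Mul(Pow(Add(O, b), -1), Add(Rational(-5, 2), O)))
Mul(Add(45152, -4973), Add(Function('Y')(Function('Z')(Function('t')(3)), -36), 8390)) = Mul(Add(45152, -4973), Add(Mul(Pow(Add(Mul(-6, Mul(4, Pow(3, 2))), -36), -1), Add(Rational(-5, 2), Mul(-6, Mul(4, Pow(3, 2))))), 8390)) = Mul(40179, Add(Mul(Pow(Add(Mul(-6, Mul(4, 9)), -36), -1), Add(Rational(-5, 2), Mul(-6, Mul(4, 9)))), 8390)) = Mul(40179, Add(Mul(Pow(Add(Mul(-6, 36), -36), -1), Add(Rational(-5, 2), Mul(-6, 36))), 8390)) = Mul(40179, Add(Mul(Pow(Add(-216, -36), -1), Add(Rational(-5, 2), -216)), 8390)) = Mul(40179, Add(Mul(Pow(-252, -1), Rational(-437, 2)), 8390)) = Mul(40179, Add(Mul(Rational(-1, 252), Rational(-437, 2)), 8390)) = Mul(40179, Add(Rational(437, 504), 8390)) = Mul(40179, Rational(4228997, 504)) = Rational(56638956821, 168)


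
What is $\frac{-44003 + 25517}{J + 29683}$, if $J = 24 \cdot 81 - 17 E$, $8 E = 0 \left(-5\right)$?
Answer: $- \frac{18486}{31627} \approx -0.5845$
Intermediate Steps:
$E = 0$ ($E = \frac{0 \left(-5\right)}{8} = \frac{1}{8} \cdot 0 = 0$)
$J = 1944$ ($J = 24 \cdot 81 - 0 = 1944 + 0 = 1944$)
$\frac{-44003 + 25517}{J + 29683} = \frac{-44003 + 25517}{1944 + 29683} = - \frac{18486}{31627}$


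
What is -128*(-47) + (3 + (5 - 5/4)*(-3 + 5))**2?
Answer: 24505/4 ≈ 6126.3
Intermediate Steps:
-128*(-47) + (3 + (5 - 5/4)*(-3 + 5))**2 = 6016 + (3 + (5 - 5*1/4)*2)**2 = 6016 + (3 + (5 - 5/4)*2)**2 = 6016 + (3 + (15/4)*2)**2 = 6016 + (3 + 15/2)**2 = 6016 + (21/2)**2 = 6016 + 441/4 = 24505/4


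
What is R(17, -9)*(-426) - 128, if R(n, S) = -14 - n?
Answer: 13078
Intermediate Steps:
R(17, -9)*(-426) - 128 = (-14 - 1*17)*(-426) - 128 = (-14 - 17)*(-426) - 128 = -31*(-426) - 128 = 13206 - 128 = 13078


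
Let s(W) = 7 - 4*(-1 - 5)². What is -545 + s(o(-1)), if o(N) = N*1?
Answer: -682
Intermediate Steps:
o(N) = N
s(W) = -137 (s(W) = 7 - 4*(-6)² = 7 - 4*36 = 7 - 144 = -137)
-545 + s(o(-1)) = -545 - 137 = -682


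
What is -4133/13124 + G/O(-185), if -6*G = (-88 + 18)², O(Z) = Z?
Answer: 5971997/1456764 ≈ 4.0995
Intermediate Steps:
G = -2450/3 (G = -(-88 + 18)²/6 = -⅙*(-70)² = -⅙*4900 = -2450/3 ≈ -816.67)
-4133/13124 + G/O(-185) = -4133/13124 - 2450/3/(-185) = -4133*1/13124 - 2450/3*(-1/185) = -4133/13124 + 490/111 = 5971997/1456764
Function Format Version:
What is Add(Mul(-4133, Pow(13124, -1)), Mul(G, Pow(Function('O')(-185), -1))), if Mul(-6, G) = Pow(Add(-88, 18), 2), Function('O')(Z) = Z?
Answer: Rational(5971997, 1456764) ≈ 4.0995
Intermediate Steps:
G = Rational(-2450, 3) (G = Mul(Rational(-1, 6), Pow(Add(-88, 18), 2)) = Mul(Rational(-1, 6), Pow(-70, 2)) = Mul(Rational(-1, 6), 4900) = Rational(-2450, 3) ≈ -816.67)
Add(Mul(-4133, Pow(13124, -1)), Mul(G, Pow(Function('O')(-185), -1))) = Add(Mul(-4133, Pow(13124, -1)), Mul(Rational(-2450, 3), Pow(-185, -1))) = Add(Mul(-4133, Rational(1, 13124)), Mul(Rational(-2450, 3), Rational(-1, 185))) = Add(Rational(-4133, 13124), Rational(490, 111)) = Rational(5971997, 1456764)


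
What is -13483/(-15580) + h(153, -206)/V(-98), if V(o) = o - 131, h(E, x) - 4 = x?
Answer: 6234767/3567820 ≈ 1.7475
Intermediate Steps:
h(E, x) = 4 + x
V(o) = -131 + o
-13483/(-15580) + h(153, -206)/V(-98) = -13483/(-15580) + (4 - 206)/(-131 - 98) = -13483*(-1/15580) - 202/(-229) = 13483/15580 - 202*(-1/229) = 13483/15580 + 202/229 = 6234767/3567820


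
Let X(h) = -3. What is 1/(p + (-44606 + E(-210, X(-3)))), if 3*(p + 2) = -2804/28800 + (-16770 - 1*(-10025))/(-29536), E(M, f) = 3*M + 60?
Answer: -140400/6342985069 ≈ -2.2135e-5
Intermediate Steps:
E(M, f) = 60 + 3*M
p = -274669/140400 (p = -2 + (-2804/28800 + (-16770 - 1*(-10025))/(-29536))/3 = -2 + (-2804*1/28800 + (-16770 + 10025)*(-1/29536))/3 = -2 + (-701/7200 - 6745*(-1/29536))/3 = -2 + (-701/7200 + 95/416)/3 = -2 + (⅓)*(6131/46800) = -2 + 6131/140400 = -274669/140400 ≈ -1.9563)
1/(p + (-44606 + E(-210, X(-3)))) = 1/(-274669/140400 + (-44606 + (60 + 3*(-210)))) = 1/(-274669/140400 + (-44606 + (60 - 630))) = 1/(-274669/140400 + (-44606 - 570)) = 1/(-274669/140400 - 45176) = 1/(-6342985069/140400) = -140400/6342985069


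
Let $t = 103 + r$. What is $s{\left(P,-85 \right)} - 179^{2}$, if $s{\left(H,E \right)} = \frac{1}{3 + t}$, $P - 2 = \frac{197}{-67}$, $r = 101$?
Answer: $- \frac{6632486}{207} \approx -32041.0$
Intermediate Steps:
$P = - \frac{63}{67}$ ($P = 2 + \frac{197}{-67} = 2 + 197 \left(- \frac{1}{67}\right) = 2 - \frac{197}{67} = - \frac{63}{67} \approx -0.9403$)
$t = 204$ ($t = 103 + 101 = 204$)
$s{\left(H,E \right)} = \frac{1}{207}$ ($s{\left(H,E \right)} = \frac{1}{3 + 204} = \frac{1}{207}$)
$s{\left(P,-85 \right)} - 179^{2} = \frac{1}{207} - 179^{2} = \frac{1}{207} - 32041 = - \frac{6632486}{207}$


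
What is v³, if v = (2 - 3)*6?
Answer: -216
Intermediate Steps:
v = -6 (v = -1*6 = -6)
v³ = (-6)³ = -216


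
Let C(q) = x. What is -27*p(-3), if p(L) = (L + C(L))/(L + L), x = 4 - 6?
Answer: -45/2 ≈ -22.500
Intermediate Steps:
x = -2
C(q) = -2
p(L) = (-2 + L)/(2*L) (p(L) = (L - 2)/(L + L) = (-2 + L)/((2*L)) = (-2 + L)*(1/(2*L)) = (-2 + L)/(2*L))
-27*p(-3) = -27*(-2 - 3)/(2*(-3)) = -27*(-1)*(-5)/(2*3) = -27*⅚ = -45/2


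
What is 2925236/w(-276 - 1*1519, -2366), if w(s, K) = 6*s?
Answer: -1462618/5385 ≈ -271.61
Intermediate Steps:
2925236/w(-276 - 1*1519, -2366) = 2925236/((6*(-276 - 1*1519))) = 2925236/((6*(-276 - 1519))) = 2925236/((6*(-1795))) = 2925236/(-10770) = 2925236*(-1/10770) = -1462618/5385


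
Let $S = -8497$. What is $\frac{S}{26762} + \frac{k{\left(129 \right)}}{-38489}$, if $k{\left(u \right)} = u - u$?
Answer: $- \frac{8497}{26762} \approx -0.3175$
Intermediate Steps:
$k{\left(u \right)} = 0$
$\frac{S}{26762} + \frac{k{\left(129 \right)}}{-38489} = - \frac{8497}{26762} + \frac{0}{-38489} = \left(-8497\right) \frac{1}{26762} + 0 \left(- \frac{1}{38489}\right) = - \frac{8497}{26762} + 0 = - \frac{8497}{26762}$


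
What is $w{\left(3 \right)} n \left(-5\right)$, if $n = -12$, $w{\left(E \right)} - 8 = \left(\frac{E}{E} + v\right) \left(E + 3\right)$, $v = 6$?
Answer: $3000$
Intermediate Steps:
$w{\left(E \right)} = 29 + 7 E$ ($w{\left(E \right)} = 8 + \left(\frac{E}{E} + 6\right) \left(E + 3\right) = 8 + \left(1 + 6\right) \left(3 + E\right) = 8 + 7 \left(3 + E\right) = 8 + \left(21 + 7 E\right) = 29 + 7 E$)
$w{\left(3 \right)} n \left(-5\right) = \left(29 + 7 \cdot 3\right) \left(-12\right) \left(-5\right) = \left(29 + 21\right) \left(-12\right) \left(-5\right) = 50 \left(-12\right) \left(-5\right) = \left(-600\right) \left(-5\right) = 3000$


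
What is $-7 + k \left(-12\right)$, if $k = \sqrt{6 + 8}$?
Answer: $-7 - 12 \sqrt{14} \approx -51.9$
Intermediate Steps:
$k = \sqrt{14} \approx 3.7417$
$-7 + k \left(-12\right) = -7 + \sqrt{14} \left(-12\right) = -7 - 12 \sqrt{14}$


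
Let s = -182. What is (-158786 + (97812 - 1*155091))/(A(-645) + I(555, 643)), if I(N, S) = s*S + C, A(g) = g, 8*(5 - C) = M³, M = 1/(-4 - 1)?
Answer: 216065000/117665999 ≈ 1.8363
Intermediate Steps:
M = -⅕ (M = 1/(-5) = -⅕ ≈ -0.20000)
C = 5001/1000 (C = 5 - (-⅕)³/8 = 5 - ⅛*(-1/125) = 5 + 1/1000 = 5001/1000 ≈ 5.0010)
I(N, S) = 5001/1000 - 182*S (I(N, S) = -182*S + 5001/1000 = 5001/1000 - 182*S)
(-158786 + (97812 - 1*155091))/(A(-645) + I(555, 643)) = (-158786 + (97812 - 1*155091))/(-645 + (5001/1000 - 182*643)) = (-158786 + (97812 - 155091))/(-645 + (5001/1000 - 117026)) = (-158786 - 57279)/(-645 - 117020999/1000) = -216065/(-117665999/1000) = -216065*(-1000/117665999) = 216065000/117665999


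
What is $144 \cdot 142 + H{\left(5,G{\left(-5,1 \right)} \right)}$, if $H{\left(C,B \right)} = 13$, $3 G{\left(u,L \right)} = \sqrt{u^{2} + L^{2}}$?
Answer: $20461$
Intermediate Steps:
$G{\left(u,L \right)} = \frac{\sqrt{L^{2} + u^{2}}}{3}$ ($G{\left(u,L \right)} = \frac{\sqrt{u^{2} + L^{2}}}{3} = \frac{\sqrt{L^{2} + u^{2}}}{3}$)
$144 \cdot 142 + H{\left(5,G{\left(-5,1 \right)} \right)} = 144 \cdot 142 + 13 = 20448 + 13 = 20461$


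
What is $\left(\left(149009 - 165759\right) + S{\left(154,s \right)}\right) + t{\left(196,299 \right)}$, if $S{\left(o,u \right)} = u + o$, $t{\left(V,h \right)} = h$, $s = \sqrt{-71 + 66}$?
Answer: $-16297 + i \sqrt{5} \approx -16297.0 + 2.2361 i$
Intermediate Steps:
$s = i \sqrt{5}$ ($s = \sqrt{-5} = i \sqrt{5} \approx 2.2361 i$)
$S{\left(o,u \right)} = o + u$
$\left(\left(149009 - 165759\right) + S{\left(154,s \right)}\right) + t{\left(196,299 \right)} = \left(\left(149009 - 165759\right) + \left(154 + i \sqrt{5}\right)\right) + 299 = \left(-16750 + \left(154 + i \sqrt{5}\right)\right) + 299 = \left(-16596 + i \sqrt{5}\right) + 299 = -16297 + i \sqrt{5}$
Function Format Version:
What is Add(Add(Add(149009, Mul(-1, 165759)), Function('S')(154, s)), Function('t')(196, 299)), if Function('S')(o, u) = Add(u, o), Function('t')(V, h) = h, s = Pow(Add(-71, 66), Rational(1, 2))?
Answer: Add(-16297, Mul(I, Pow(5, Rational(1, 2)))) ≈ Add(-16297., Mul(2.2361, I))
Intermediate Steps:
s = Mul(I, Pow(5, Rational(1, 2))) (s = Pow(-5, Rational(1, 2)) = Mul(I, Pow(5, Rational(1, 2))) ≈ Mul(2.2361, I))
Function('S')(o, u) = Add(o, u)
Add(Add(Add(149009, Mul(-1, 165759)), Function('S')(154, s)), Function('t')(196, 299)) = Add(Add(Add(149009, Mul(-1, 165759)), Add(154, Mul(I, Pow(5, Rational(1, 2))))), 299) = Add(Add(Add(149009, -165759), Add(154, Mul(I, Pow(5, Rational(1, 2))))), 299) = Add(Add(-16750, Add(154, Mul(I, Pow(5, Rational(1, 2))))), 299) = Add(Add(-16596, Mul(I, Pow(5, Rational(1, 2)))), 299) = Add(-16297, Mul(I, Pow(5, Rational(1, 2))))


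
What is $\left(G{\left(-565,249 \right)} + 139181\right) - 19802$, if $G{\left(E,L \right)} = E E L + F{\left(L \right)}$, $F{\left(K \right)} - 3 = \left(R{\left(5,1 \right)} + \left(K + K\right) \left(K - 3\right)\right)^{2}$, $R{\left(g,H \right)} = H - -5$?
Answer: $15089286603$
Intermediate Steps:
$R{\left(g,H \right)} = 5 + H$ ($R{\left(g,H \right)} = H + 5 = 5 + H$)
$F{\left(K \right)} = 3 + \left(6 + 2 K \left(-3 + K\right)\right)^{2}$ ($F{\left(K \right)} = 3 + \left(\left(5 + 1\right) + \left(K + K\right) \left(K - 3\right)\right)^{2} = 3 + \left(6 + 2 K \left(-3 + K\right)\right)^{2}$)
$G{\left(E,L \right)} = 3 + 4 \left(3 + L^{2} - 3 L\right)^{2} + L E^{2}$ ($G{\left(E,L \right)} = E E L + \left(3 + 4 \left(3 + L^{2} - 3 L\right)^{2}\right) = E^{2} L + \left(3 + 4 \left(3 + L^{2} - 3 L\right)^{2}\right) = L E^{2} + \left(3 + 4 \left(3 + L^{2} - 3 L\right)^{2}\right) = 3 + 4 \left(3 + L^{2} - 3 L\right)^{2} + L E^{2}$)
$\left(G{\left(-565,249 \right)} + 139181\right) - 19802 = \left(\left(3 + 4 \left(3 + 249^{2} - 747\right)^{2} + 249 \left(-565\right)^{2}\right) + 139181\right) - 19802 = \left(\left(3 + 4 \left(3 + 62001 - 747\right)^{2} + 249 \cdot 319225\right) + 139181\right) - 19802 = \left(\left(3 + 4 \cdot 61257^{2} + 79487025\right) + 139181\right) - 19802 = \left(\left(3 + 4 \cdot 3752420049 + 79487025\right) + 139181\right) - 19802 = \left(\left(3 + 15009680196 + 79487025\right) + 139181\right) - 19802 = \left(15089167224 + 139181\right) - 19802 = 15089306405 - 19802 = 15089286603$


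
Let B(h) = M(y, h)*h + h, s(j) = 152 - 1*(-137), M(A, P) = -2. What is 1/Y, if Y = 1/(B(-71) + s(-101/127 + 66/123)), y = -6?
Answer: 360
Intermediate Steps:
s(j) = 289 (s(j) = 152 + 137 = 289)
B(h) = -h (B(h) = -2*h + h = -h)
Y = 1/360 (Y = 1/(-1*(-71) + 289) = 1/(71 + 289) = 1/360 ≈ 0.0027778)
1/Y = 1/(1/360) = 360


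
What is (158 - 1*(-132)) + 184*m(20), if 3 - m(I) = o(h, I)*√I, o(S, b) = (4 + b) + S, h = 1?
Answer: 842 - 9200*√5 ≈ -19730.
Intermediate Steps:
o(S, b) = 4 + S + b
m(I) = 3 - √I*(5 + I) (m(I) = 3 - (4 + 1 + I)*√I = 3 - (5 + I)*√I = 3 - √I*(5 + I))
(158 - 1*(-132)) + 184*m(20) = (158 - 1*(-132)) + 184*(3 - √20*(5 + 20)) = (158 + 132) + 184*(3 - 1*2*√5*25) = 290 + 184*(3 - 50*√5) = 290 + (552 - 9200*√5) = 842 - 9200*√5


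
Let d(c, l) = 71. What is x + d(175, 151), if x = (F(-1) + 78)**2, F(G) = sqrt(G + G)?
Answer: 6153 + 156*I*sqrt(2) ≈ 6153.0 + 220.62*I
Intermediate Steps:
F(G) = sqrt(2)*sqrt(G) (F(G) = sqrt(2*G) = sqrt(2)*sqrt(G))
x = (78 + I*sqrt(2))**2 (x = (sqrt(2)*sqrt(-1) + 78)**2 = (sqrt(2)*I + 78)**2 = (I*sqrt(2) + 78)**2 = (78 + I*sqrt(2))**2 ≈ 6082.0 + 220.62*I)
x + d(175, 151) = (78 + I*sqrt(2))**2 + 71 = 71 + (78 + I*sqrt(2))**2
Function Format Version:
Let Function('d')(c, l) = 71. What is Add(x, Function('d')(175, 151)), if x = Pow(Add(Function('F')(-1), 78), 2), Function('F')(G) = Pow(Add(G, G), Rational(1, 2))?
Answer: Add(6153, Mul(156, I, Pow(2, Rational(1, 2)))) ≈ Add(6153.0, Mul(220.62, I))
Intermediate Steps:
Function('F')(G) = Mul(Pow(2, Rational(1, 2)), Pow(G, Rational(1, 2))) (Function('F')(G) = Pow(Mul(2, G), Rational(1, 2)) = Mul(Pow(2, Rational(1, 2)), Pow(G, Rational(1, 2))))
x = Pow(Add(78, Mul(I, Pow(2, Rational(1, 2)))), 2) (x = Pow(Add(Mul(Pow(2, Rational(1, 2)), Pow(-1, Rational(1, 2))), 78), 2) = Pow(Add(Mul(Pow(2, Rational(1, 2)), I), 78), 2) = Pow(Add(Mul(I, Pow(2, Rational(1, 2))), 78), 2) = Pow(Add(78, Mul(I, Pow(2, Rational(1, 2)))), 2) ≈ Add(6082.0, Mul(220.62, I)))
Add(x, Function('d')(175, 151)) = Add(Pow(Add(78, Mul(I, Pow(2, Rational(1, 2)))), 2), 71) = Add(71, Pow(Add(78, Mul(I, Pow(2, Rational(1, 2)))), 2))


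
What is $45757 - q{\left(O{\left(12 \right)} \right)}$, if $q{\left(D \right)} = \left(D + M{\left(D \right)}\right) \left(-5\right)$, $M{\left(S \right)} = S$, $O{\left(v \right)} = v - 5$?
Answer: $45827$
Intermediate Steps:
$O{\left(v \right)} = -5 + v$ ($O{\left(v \right)} = v - 5 = -5 + v$)
$q{\left(D \right)} = - 10 D$ ($q{\left(D \right)} = \left(D + D\right) \left(-5\right) = 2 D \left(-5\right) = - 10 D$)
$45757 - q{\left(O{\left(12 \right)} \right)} = 45757 - - 10 \left(-5 + 12\right) = 45757 - \left(-10\right) 7 = 45757 - -70 = 45757 + 70 = 45827$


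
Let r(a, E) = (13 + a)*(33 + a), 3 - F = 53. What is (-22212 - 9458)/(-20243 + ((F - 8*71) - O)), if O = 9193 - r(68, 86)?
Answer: 31670/21873 ≈ 1.4479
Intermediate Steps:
F = -50 (F = 3 - 1*53 = 3 - 53 = -50)
O = 1012 (O = 9193 - (429 + 68² + 46*68) = 9193 - (429 + 4624 + 3128) = 9193 - 1*8181 = 9193 - 8181 = 1012)
(-22212 - 9458)/(-20243 + ((F - 8*71) - O)) = (-22212 - 9458)/(-20243 + ((-50 - 8*71) - 1*1012)) = -31670/(-20243 + ((-50 - 568) - 1012)) = -31670/(-20243 + (-618 - 1012)) = -31670/(-20243 - 1630) = -31670/(-21873) = -31670*(-1/21873) = 31670/21873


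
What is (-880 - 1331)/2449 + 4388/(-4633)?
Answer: -20989775/11346217 ≈ -1.8499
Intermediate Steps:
(-880 - 1331)/2449 + 4388/(-4633) = -2211*1/2449 + 4388*(-1/4633) = -2211/2449 - 4388/4633 = -20989775/11346217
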